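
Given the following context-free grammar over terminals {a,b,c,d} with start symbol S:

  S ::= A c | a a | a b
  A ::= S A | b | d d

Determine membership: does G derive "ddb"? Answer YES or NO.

CNF form of G:
  S -> A T1 | T2 T2 | T2 T3
  A -> S A | T0 T0 | b
  T0 -> d
  T1 -> c
  T2 -> a
  T3 -> b

Fill CYK table bottom-up:
  T[0,0] 'd' = {T0}  orig:{}
  T[1,1] 'd' = {T0}  orig:{}
  T[2,2] 'b' = {A,T3}  orig:{A}
  T[0,1] 'dd' = {A}
  T[1,2] 'db' = ∅
  T[0,2] 'ddb' = ∅

S ∉ T[0,2] ⇒ NO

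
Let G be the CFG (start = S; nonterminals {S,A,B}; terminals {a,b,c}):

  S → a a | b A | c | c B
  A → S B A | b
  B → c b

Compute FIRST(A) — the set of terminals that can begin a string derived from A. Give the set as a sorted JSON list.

Compute FIRST by fixpoint:
round 1:
  A via A→b: +{b}
  B via B→c b: +{c}
  S via S→a a: +{a}
  S via S→b A: +{b}
  S via S→c: +{c}
  FIRST(S)={a,b,c}  FIRST(A)={b}  FIRST(B)={c}
round 2:
  A via A→S B A: +{a,c}
  FIRST(S)={a,b,c}  FIRST(A)={a,b,c}  FIRST(B)={c}
round 3: (no change)
  FIRST(S)={a,b,c}  FIRST(A)={a,b,c}  FIRST(B)={c}

FIRST(A) = ["a", "b", "c"]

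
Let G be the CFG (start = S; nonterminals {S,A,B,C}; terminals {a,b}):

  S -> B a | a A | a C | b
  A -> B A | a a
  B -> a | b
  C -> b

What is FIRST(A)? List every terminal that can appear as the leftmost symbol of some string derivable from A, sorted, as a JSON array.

FIRST iteration:
round 1:
  A via A→a a: +{a}
  B via B→a: +{a}
  B via B→b: +{b}
  C via C→b: +{b}
  S via S→B a: +{a,b}
  FIRST[S]={a,b}  FIRST[A]={a}  FIRST[B]={a,b}  FIRST[C]={b}
round 2:
  A via A→B A: +{b}
  FIRST[S]={a,b}  FIRST[A]={a,b}  FIRST[B]={a,b}  FIRST[C]={b}
round 3: (stable)
  FIRST[S]={a,b}  FIRST[A]={a,b}  FIRST[B]={a,b}  FIRST[C]={b}

FIRST(A) = ["a", "b"]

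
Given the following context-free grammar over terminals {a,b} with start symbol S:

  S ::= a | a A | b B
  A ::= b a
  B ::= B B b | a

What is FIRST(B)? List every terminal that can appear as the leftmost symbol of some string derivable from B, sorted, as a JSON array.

FIRST iteration:
iter 1:
  A via A→b a: +{b}
  B via B→a: +{a}
  S via S→a: +{a}
  S via S→b B: +{b}
  FIRST(S)={a,b}  FIRST(A)={b}  FIRST(B)={a}
iter 2: (no change)
  FIRST(S)={a,b}  FIRST(A)={b}  FIRST(B)={a}

FIRST(B) = ["a"]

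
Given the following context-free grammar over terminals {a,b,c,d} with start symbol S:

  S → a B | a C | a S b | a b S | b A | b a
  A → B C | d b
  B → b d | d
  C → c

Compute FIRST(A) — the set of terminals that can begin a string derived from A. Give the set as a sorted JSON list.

Compute FIRST by fixpoint:
iter 1:
  A via A→d b: +{d}
  B via B→b d: +{b}
  B via B→d: +{d}
  C via C→c: +{c}
  S via S→a B: +{a}
  S via S→b A: +{b}
  S: {a,b}  A: {d}  B: {b,d}  C: {c}
iter 2:
  A via A→B C: +{b}
  S: {a,b}  A: {b,d}  B: {b,d}  C: {c}
iter 3: (no change)
  S: {a,b}  A: {b,d}  B: {b,d}  C: {c}

FIRST(A) = ["b", "d"]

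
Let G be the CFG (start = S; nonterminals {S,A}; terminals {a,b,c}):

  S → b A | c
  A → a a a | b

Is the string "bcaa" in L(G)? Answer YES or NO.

CNF form of G:
  S -> T1 A | c
  A -> T0 X2 | b
  T0 -> a
  T1 -> b
  X2 -> T0 T0

Fill CYK table bottom-up:
  T[0,0] 'b' = {A,T1}  orig:{A}
  T[1,1] 'c' = {S}
  T[2,2] 'a' = {T0}  orig:{}
  T[3,3] 'a' = {T0}  orig:{}
  T[0,1] 'bc' = ∅
  T[1,2] 'ca' = ∅
  T[2,3] 'aa' = {X2}  orig:{}
  T[0,2] 'bca' = ∅
  T[1,3] 'caa' = ∅
  T[0,3] 'bcaa' = ∅

S ∉ T[0,3] ⇒ NO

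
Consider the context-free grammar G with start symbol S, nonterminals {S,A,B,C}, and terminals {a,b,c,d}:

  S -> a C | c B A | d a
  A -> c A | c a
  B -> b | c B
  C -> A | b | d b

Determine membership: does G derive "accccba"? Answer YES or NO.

Convert to CNF:
  S -> T0 X4 | T1 C | T2 T1
  A -> T0 A | T0 T1
  B -> T0 B | b
  C -> T0 A | T0 T1 | T2 T3 | b
  T0 -> c
  T1 -> a
  T2 -> d
  T3 -> b
  X4 -> B A

Fill CYK table bottom-up:
  [0..0]={T1}  "a"  orig:{}
  [1..1]={T0}  "c"  orig:{}
  [2..2]={T0}  "c"  orig:{}
  [3..3]={T0}  "c"  orig:{}
  [4..4]={T0}  "c"  orig:{}
  [5..5]={B,C,T3}  "b"  orig:{B,C}
  [6..6]={T1}  "a"  orig:{}
  [0..1]=∅  "ac"
  [1..2]=∅  "cc"
  [2..3]=∅  "cc"
  [3..4]=∅  "cc"
  [4..5]={B}  "cb"
  [5..6]=∅  "ba"
  [0..2]=∅  "acc"
  [1..3]=∅  "ccc"
  [2..4]=∅  "ccc"
  [3..5]={B}  "ccb"
  [4..6]=∅  "cba"
  [0..3]=∅  "accc"
  [1..4]=∅  "cccc"
  [2..5]={B}  "cccb"
  [3..6]=∅  "ccba"
  [0..4]=∅  "acccc"
  [1..5]={B}  "ccccb"
  [2..6]=∅  "cccba"
  [0..5]=∅  "accccb"
  [1..6]=∅  "ccccba"
  [0..6]=∅  "accccba"

S ∉ T[0,6] ⇒ NO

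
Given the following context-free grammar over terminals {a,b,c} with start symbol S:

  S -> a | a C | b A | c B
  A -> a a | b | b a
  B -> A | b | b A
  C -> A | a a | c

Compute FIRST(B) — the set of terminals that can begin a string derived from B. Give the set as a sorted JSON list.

FIRST sets, iterate to fixpoint:
[1]
  A via A→a a: +{a}
  A via A→b: +{b}
  B via B→A: +{a,b}
  C via C→A: +{a,b}
  C via C→c: +{c}
  S via S→a: +{a}
  S via S→b A: +{b}
  S via S→c B: +{c}
  FIRST(S)={a,b,c}  FIRST(A)={a,b}  FIRST(B)={a,b}  FIRST(C)={a,b,c}
[2] (no change)
  FIRST(S)={a,b,c}  FIRST(A)={a,b}  FIRST(B)={a,b}  FIRST(C)={a,b,c}

FIRST(B) = ["a", "b"]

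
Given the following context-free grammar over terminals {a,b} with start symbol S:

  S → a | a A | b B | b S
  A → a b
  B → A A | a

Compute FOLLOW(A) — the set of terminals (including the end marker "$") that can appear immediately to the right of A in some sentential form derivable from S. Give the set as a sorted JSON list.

Compute FIRST by fixpoint:
iter 1:
  A via A→a b: +{a}
  B via B→A A: +{a}
  S via S→a: +{a}
  S via S→b B: +{b}
  FIRST(S)={a,b}  FIRST(A)={a}  FIRST(B)={a}
iter 2: done
  FIRST(S)={a,b}  FIRST(A)={a}  FIRST(B)={a}

FOLLOW sets:
seed FOLLOW(S) with $
[1]
  B→A A: FOLLOW(A) ⊇ FIRST(A) = {a}; new: +{a}
  S→a A: FOLLOW(A) ⊇ FOLLOW(S) ⊇ {$}; new: +{$}
  S→b B: FOLLOW(B) ⊇ FOLLOW(S) ⊇ {$}; new: +{$}
  FOLLOW(S)={$}  FOLLOW(A)={$,a}  FOLLOW(B)={$}
[2] (no change)
  FOLLOW(S)={$}  FOLLOW(A)={$,a}  FOLLOW(B)={$}

FOLLOW(A) = ["$", "a"]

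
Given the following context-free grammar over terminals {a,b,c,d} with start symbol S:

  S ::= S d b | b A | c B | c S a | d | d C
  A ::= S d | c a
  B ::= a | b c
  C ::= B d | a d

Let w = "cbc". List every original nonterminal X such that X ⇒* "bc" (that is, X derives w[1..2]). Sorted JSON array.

CNF form of G:
  S -> S X4 | T0 C | T1 B | T1 X5 | T3 A | d
  A -> S T0 | T1 T2
  B -> T3 T1 | a
  C -> B T0 | T2 T0
  T0 -> d
  T1 -> c
  T2 -> a
  T3 -> b
  X4 -> T0 T3
  X5 -> S T2

CYK fill, restricted to cells inside w[1..2]:
  T[1,1] 'b' = {T3}  orig:{}
  T[2,2] 'c' = {T1}  orig:{}
  T[1,2] 'bc' = {B}

Original NTs in T[1,2] deriving "bc": ["B"]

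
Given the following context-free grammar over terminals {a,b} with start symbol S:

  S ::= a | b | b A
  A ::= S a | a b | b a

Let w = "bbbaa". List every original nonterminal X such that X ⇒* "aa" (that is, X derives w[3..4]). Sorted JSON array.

CNF form of G:
  S -> T1 A | a | b
  A -> S T0 | T0 T1 | T1 T0
  T0 -> a
  T1 -> b

CYK table (by increasing span) — only the sub-triangle for w[3..4]:
  [3..3]={S,T0}  "a"  orig:{S}
  [4..4]={S,T0}  "a"  orig:{S}
  [3..4]={A}  "aa"

Original NTs in T[3,4] deriving "aa": ["A"]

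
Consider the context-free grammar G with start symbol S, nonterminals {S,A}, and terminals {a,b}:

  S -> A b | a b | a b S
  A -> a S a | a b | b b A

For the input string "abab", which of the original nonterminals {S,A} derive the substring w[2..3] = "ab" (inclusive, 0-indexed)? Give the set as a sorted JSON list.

CNF form of G:
  S -> A T1 | T0 T1 | T0 X4
  A -> T0 T1 | T0 X2 | T1 X3
  T0 -> a
  T1 -> b
  X2 -> S T0
  X3 -> T1 A
  X4 -> T1 S

CYK table (by increasing span), restricted to cells inside w[2..3]:
  [2..2]={T0}  "a"  orig:{}
  [3..3]={T1}  "b"  orig:{}
  [2..3]={A,S}  "ab"

Original NTs in T[2,3] deriving "ab": ["A", "S"]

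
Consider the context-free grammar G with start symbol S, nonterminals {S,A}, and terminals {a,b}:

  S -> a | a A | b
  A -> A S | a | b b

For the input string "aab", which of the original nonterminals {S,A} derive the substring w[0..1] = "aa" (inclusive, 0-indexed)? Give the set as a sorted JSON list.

CNF form of G:
  S -> T1 A | a | b
  A -> A S | T0 T0 | a
  T0 -> b
  T1 -> a

CYK fill — only the sub-triangle for w[0..1]:
  [0..0]={A,S,T1}  "a"  orig:{A,S}
  [1..1]={A,S,T1}  "a"  orig:{A,S}
  [0..1]={A,S}  "aa"

Original NTs in T[0,1] deriving "aa": ["A", "S"]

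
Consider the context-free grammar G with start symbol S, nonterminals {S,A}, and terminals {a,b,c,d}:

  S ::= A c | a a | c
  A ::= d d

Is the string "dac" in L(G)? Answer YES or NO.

CNF form of G:
  S -> A T1 | T2 T2 | c
  A -> T0 T0
  T0 -> d
  T1 -> c
  T2 -> a

Fill CYK table bottom-up:
  [0..0]={T0}  "d"  orig:{}
  [1..1]={T2}  "a"  orig:{}
  [2..2]={S,T1}  "c"  orig:{S}
  [0..1]=∅  "da"
  [1..2]=∅  "ac"
  [0..2]=∅  "dac"

S ∉ T[0,2] ⇒ NO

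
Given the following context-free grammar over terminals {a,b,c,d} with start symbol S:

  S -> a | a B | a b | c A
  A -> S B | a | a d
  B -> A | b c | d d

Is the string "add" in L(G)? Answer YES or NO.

CNF form of G:
  S -> T0 B | T0 T2 | T3 A | a
  A -> S B | T0 T1 | a
  B -> S B | T0 T1 | T1 T1 | T2 T3 | a
  T0 -> a
  T1 -> d
  T2 -> b
  T3 -> c

CYK table (by increasing span):
  cell(0,0) a: {A,B,S,T0}  orig:{A,B,S}
  cell(1,1) d: {T1}  orig:{}
  cell(2,2) d: {T1}  orig:{}
  cell(0,1) ad: {A,B}
  cell(1,2) dd: {B}
  cell(0,2) add: {A,B,S}

S ∈ T[0,2] ⇒ YES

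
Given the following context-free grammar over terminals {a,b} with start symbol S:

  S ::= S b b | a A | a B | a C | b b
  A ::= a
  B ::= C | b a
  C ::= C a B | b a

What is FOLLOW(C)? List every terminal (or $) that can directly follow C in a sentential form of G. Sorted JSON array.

Compute FIRST by fixpoint:
round 1:
  A via A→a: +{a}
  B via B→b a: +{b}
  C via C→b a: +{b}
  S via S→a A: +{a}
  S via S→b b: +{b}
  FIRST[S]={a,b}  FIRST[A]={a}  FIRST[B]={b}  FIRST[C]={b}
round 2: (no change)
  FIRST[S]={a,b}  FIRST[A]={a}  FIRST[B]={b}  FIRST[C]={b}

FOLLOW iteration:
seed FOLLOW(S) with $
[1]
  C→C a B: FOLLOW(C) ⊇ FIRST(a) = {a}; new: +{a}
  C→C a B: FOLLOW(B) ⊇ FOLLOW(C) ⊇ {a}; new: +{a}
  S→S b b: FOLLOW(S) ⊇ FIRST(b) = {b}; new: +{b}
  S→a A: FOLLOW(A) ⊇ FOLLOW(S) ⊇ {$,b}; new: +{$,b}
  S→a B: FOLLOW(B) ⊇ FOLLOW(S) ⊇ {$,b}; new: +{$,b}
  S→a C: FOLLOW(C) ⊇ FOLLOW(S) ⊇ {$,b}; new: +{$,b}
  FOLLOW[S]={$,b}  FOLLOW[A]={$,b}  FOLLOW[B]={$,a,b}  FOLLOW[C]={$,a,b}
[2] — fixpoint
  FOLLOW[S]={$,b}  FOLLOW[A]={$,b}  FOLLOW[B]={$,a,b}  FOLLOW[C]={$,a,b}

FOLLOW(C) = ["$", "a", "b"]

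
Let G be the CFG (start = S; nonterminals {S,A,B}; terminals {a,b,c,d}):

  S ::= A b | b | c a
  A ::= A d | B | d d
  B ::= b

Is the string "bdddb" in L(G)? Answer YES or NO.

CNF form of G:
  S -> A T1 | T2 T3 | b
  A -> A T0 | T0 T0 | b
  B -> b
  T0 -> d
  T1 -> b
  T2 -> c
  T3 -> a

CYK table (by increasing span):
  T[0,0] 'b' = {A,B,S,T1}  orig:{A,B,S}
  T[1,1] 'd' = {T0}  orig:{}
  T[2,2] 'd' = {T0}  orig:{}
  T[3,3] 'd' = {T0}  orig:{}
  T[4,4] 'b' = {A,B,S,T1}  orig:{A,B,S}
  T[0,1] 'bd' = {A}
  T[1,2] 'dd' = {A}
  T[2,3] 'dd' = {A}
  T[3,4] 'db' = ∅
  T[0,2] 'bdd' = {A}
  T[1,3] 'ddd' = {A}
  T[2,4] 'ddb' = {S}
  T[0,3] 'bddd' = {A}
  T[1,4] 'dddb' = {S}
  T[0,4] 'bdddb' = {S}

S ∈ T[0,4] ⇒ YES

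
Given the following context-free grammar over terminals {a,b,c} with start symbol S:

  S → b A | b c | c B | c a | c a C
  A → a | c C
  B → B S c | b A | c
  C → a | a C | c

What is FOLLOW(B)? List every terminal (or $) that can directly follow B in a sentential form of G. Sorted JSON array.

FIRST sets, iterate to fixpoint:
iter 1:
  A via A→a: +{a}
  A via A→c C: +{c}
  B via B→b A: +{b}
  B via B→c: +{c}
  C via C→a: +{a}
  C via C→c: +{c}
  S via S→b A: +{b}
  S via S→c B: +{c}
  S: {b,c}  A: {a,c}  B: {b,c}  C: {a,c}
iter 2: done
  S: {b,c}  A: {a,c}  B: {b,c}  C: {a,c}

Compute FOLLOW by fixpoint:
seed FOLLOW(S) with $
pass 1:
  B→B S c: FOLLOW(B) ⊇ FIRST(S) = {b,c}; new: +{b,c}
  B→B S c: FOLLOW(S) ⊇ FIRST(c) = {c}; new: +{c}
  B→b A: FOLLOW(A) ⊇ FOLLOW(B) ⊇ {b,c}; new: +{b,c}
  S→b A: FOLLOW(A) ⊇ FOLLOW(S) ⊇ {$,c}; new: +{$}
  S→c B: FOLLOW(B) ⊇ FOLLOW(S) ⊇ {$,c}; new: +{$}
  S→c a C: FOLLOW(C) ⊇ FOLLOW(S) ⊇ {$,c}; new: +{$,c}
  FOLLOW[S]={$,c}  FOLLOW[A]={$,b,c}  FOLLOW[B]={$,b,c}  FOLLOW[C]={$,c}
pass 2:
  A→c C: FOLLOW(C) ⊇ FOLLOW(A) ⊇ {$,b,c}; new: +{b}
  FOLLOW[S]={$,c}  FOLLOW[A]={$,b,c}  FOLLOW[B]={$,b,c}  FOLLOW[C]={$,b,c}
pass 3: (stable)
  FOLLOW[S]={$,c}  FOLLOW[A]={$,b,c}  FOLLOW[B]={$,b,c}  FOLLOW[C]={$,b,c}

FOLLOW(B) = ["$", "b", "c"]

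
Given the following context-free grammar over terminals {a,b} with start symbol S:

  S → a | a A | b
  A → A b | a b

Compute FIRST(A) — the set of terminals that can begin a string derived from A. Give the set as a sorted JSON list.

FIRST sets, iterate to fixpoint:
round 1:
  A via A→a b: +{a}
  S via S→a: +{a}
  S via S→b: +{b}
  S: {a,b}  A: {a}
round 2: — fixpoint
  S: {a,b}  A: {a}

FIRST(A) = ["a"]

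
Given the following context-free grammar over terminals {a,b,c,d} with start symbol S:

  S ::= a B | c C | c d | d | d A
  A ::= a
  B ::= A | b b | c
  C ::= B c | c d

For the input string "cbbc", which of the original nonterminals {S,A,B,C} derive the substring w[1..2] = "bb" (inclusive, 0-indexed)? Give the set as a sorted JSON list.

Convert to CNF:
  S -> T1 C | T1 T2 | T2 A | T3 B | d
  A -> a
  B -> T0 T0 | a | c
  C -> B T1 | T1 T2
  T0 -> b
  T1 -> c
  T2 -> d
  T3 -> a

CYK table (by increasing span) (cells [i..j] with 1 ≤ i ≤ j ≤ 2 only):
  [1..1]={T0}  "b"  orig:{}
  [2..2]={T0}  "b"  orig:{}
  [1..2]={B}  "bb"

Original NTs in T[1,2] deriving "bb": ["B"]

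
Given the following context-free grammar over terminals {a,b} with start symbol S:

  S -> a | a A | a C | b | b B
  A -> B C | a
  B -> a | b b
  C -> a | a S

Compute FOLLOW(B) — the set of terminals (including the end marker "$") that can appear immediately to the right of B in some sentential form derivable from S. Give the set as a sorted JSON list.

Compute FIRST by fixpoint:
round 1:
  A via A→a: +{a}
  B via B→a: +{a}
  B via B→b b: +{b}
  C via C→a: +{a}
  S via S→a: +{a}
  S via S→b: +{b}
  FIRST(S)={a,b}  FIRST(A)={a}  FIRST(B)={a,b}  FIRST(C)={a}
round 2:
  A via A→B C: +{b}
  FIRST(S)={a,b}  FIRST(A)={a,b}  FIRST(B)={a,b}  FIRST(C)={a}
round 3: (stable)
  FIRST(S)={a,b}  FIRST(A)={a,b}  FIRST(B)={a,b}  FIRST(C)={a}

FOLLOW iteration:
initialize: $ ∈ FOLLOW(S)
round 1:
  A→B C: FOLLOW(B) ⊇ FIRST(C) = {a}; new: +{a}
  S→a A: FOLLOW(A) ⊇ FOLLOW(S) ⊇ {$}; new: +{$}
  S→a C: FOLLOW(C) ⊇ FOLLOW(S) ⊇ {$}; new: +{$}
  S→b B: FOLLOW(B) ⊇ FOLLOW(S) ⊇ {$}; new: +{$}
  S: {$}  A: {$}  B: {$,a}  C: {$}
round 2: (no change)
  S: {$}  A: {$}  B: {$,a}  C: {$}

FOLLOW(B) = ["$", "a"]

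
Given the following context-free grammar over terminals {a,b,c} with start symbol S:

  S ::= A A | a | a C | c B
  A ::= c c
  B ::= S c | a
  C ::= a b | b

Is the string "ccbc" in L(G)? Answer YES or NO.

Convert to CNF:
  S -> A A | T0 B | T1 C | a
  A -> T0 T0
  B -> S T0 | a
  C -> T1 T2 | b
  T0 -> c
  T1 -> a
  T2 -> b

CYK fill:
  cell(0,0) c: {T0}  orig:{}
  cell(1,1) c: {T0}  orig:{}
  cell(2,2) b: {C,T2}  orig:{C}
  cell(3,3) c: {T0}  orig:{}
  cell(0,1) cc: {A}
  cell(1,2) cb: ∅
  cell(2,3) bc: ∅
  cell(0,2) ccb: ∅
  cell(1,3) cbc: ∅
  cell(0,3) ccbc: ∅

S ∉ T[0,3] ⇒ NO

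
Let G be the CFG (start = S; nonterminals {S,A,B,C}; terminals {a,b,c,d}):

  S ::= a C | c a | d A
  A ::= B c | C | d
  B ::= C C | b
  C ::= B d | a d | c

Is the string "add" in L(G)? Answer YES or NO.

CNF form of G:
  S -> T0 T2 | T1 A | T2 C
  A -> B T0 | B T1 | T2 T1 | c | d
  B -> C C | b
  C -> B T1 | T2 T1 | c
  T0 -> c
  T1 -> d
  T2 -> a

Fill CYK table bottom-up:
  cell(0,0) a: {T2}  orig:{}
  cell(1,1) d: {A,T1}  orig:{A}
  cell(2,2) d: {A,T1}  orig:{A}
  cell(0,1) ad: {A,C}
  cell(1,2) dd: {S}
  cell(0,2) add: ∅

S ∉ T[0,2] ⇒ NO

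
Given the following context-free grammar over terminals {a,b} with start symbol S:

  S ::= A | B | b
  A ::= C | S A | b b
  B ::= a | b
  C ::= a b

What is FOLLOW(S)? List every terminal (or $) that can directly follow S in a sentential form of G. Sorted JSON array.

Compute FIRST by fixpoint:
round 1:
  A via A→b b: +{b}
  B via B→a: +{a}
  B via B→b: +{b}
  C via C→a b: +{a}
  S via S→A: +{b}
  S via S→B: +{a}
  FIRST(S)={a,b}  FIRST(A)={b}  FIRST(B)={a,b}  FIRST(C)={a}
round 2:
  A via A→C: +{a}
  FIRST(S)={a,b}  FIRST(A)={a,b}  FIRST(B)={a,b}  FIRST(C)={a}
round 3: done
  FIRST(S)={a,b}  FIRST(A)={a,b}  FIRST(B)={a,b}  FIRST(C)={a}

FOLLOW sets:
initialize: $ ∈ FOLLOW(S)
[1]
  A→S A: FOLLOW(S) ⊇ FIRST(A) = {a,b}; new: +{a,b}
  S→A: FOLLOW(A) ⊇ FOLLOW(S) ⊇ {$,a,b}; new: +{$,a,b}
  S→B: FOLLOW(B) ⊇ FOLLOW(S) ⊇ {$,a,b}; new: +{$,a,b}
  S: {$,a,b}  A: {$,a,b}  B: {$,a,b}  C: {}
[2]
  A→C: FOLLOW(C) ⊇ FOLLOW(A) ⊇ {$,a,b}; new: +{$,a,b}
  S: {$,a,b}  A: {$,a,b}  B: {$,a,b}  C: {$,a,b}
[3] (stable)
  S: {$,a,b}  A: {$,a,b}  B: {$,a,b}  C: {$,a,b}

FOLLOW(S) = ["$", "a", "b"]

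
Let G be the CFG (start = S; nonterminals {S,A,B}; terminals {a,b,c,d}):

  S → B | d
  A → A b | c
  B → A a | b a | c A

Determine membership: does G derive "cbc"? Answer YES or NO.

CNF form of G:
  S -> A T1 | T0 T1 | T2 A | d
  A -> A T0 | c
  B -> A T1 | T0 T1 | T2 A
  T0 -> b
  T1 -> a
  T2 -> c

CYK table (by increasing span):
  [0..0]={A,T2}  "c"  orig:{A}
  [1..1]={T0}  "b"  orig:{}
  [2..2]={A,T2}  "c"  orig:{A}
  [0..1]={A}  "cb"
  [1..2]=∅  "bc"
  [0..2]=∅  "cbc"

S ∉ T[0,2] ⇒ NO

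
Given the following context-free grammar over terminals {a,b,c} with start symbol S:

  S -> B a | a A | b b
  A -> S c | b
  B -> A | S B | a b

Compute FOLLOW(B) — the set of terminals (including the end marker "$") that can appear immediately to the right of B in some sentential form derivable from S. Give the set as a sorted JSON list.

Compute FIRST by fixpoint:
round 1:
  A via A→b: +{b}
  B via B→A: +{b}
  B via B→a b: +{a}
  S via S→B a: +{a,b}
  FIRST(S)={a,b}  FIRST(A)={b}  FIRST(B)={a,b}
round 2:
  A via A→S c: +{a}
  FIRST(S)={a,b}  FIRST(A)={a,b}  FIRST(B)={a,b}
round 3: done
  FIRST(S)={a,b}  FIRST(A)={a,b}  FIRST(B)={a,b}

FOLLOW sets:
seed FOLLOW(S) with $
[1]
  A→S c: FOLLOW(S) ⊇ FIRST(c) = {c}; new: +{c}
  B→S B: FOLLOW(S) ⊇ FIRST(B) = {a,b}; new: +{a,b}
  S→B a: FOLLOW(B) ⊇ FIRST(a) = {a}; new: +{a}
  S→a A: FOLLOW(A) ⊇ FOLLOW(S) ⊇ {$,a,b,c}; new: +{$,a,b,c}
  FOLLOW(S)={$,a,b,c}  FOLLOW(A)={$,a,b,c}  FOLLOW(B)={a}
[2] done
  FOLLOW(S)={$,a,b,c}  FOLLOW(A)={$,a,b,c}  FOLLOW(B)={a}

FOLLOW(B) = ["a"]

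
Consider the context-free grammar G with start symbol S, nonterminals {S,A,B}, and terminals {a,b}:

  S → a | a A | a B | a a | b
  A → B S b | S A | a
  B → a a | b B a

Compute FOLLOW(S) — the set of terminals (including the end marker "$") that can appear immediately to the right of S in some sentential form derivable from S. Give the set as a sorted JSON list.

FIRST iteration:
pass 1:
  A via A→a: +{a}
  B via B→a a: +{a}
  B via B→b B a: +{b}
  S via S→a: +{a}
  S via S→b: +{b}
  FIRST[S]={a,b}  FIRST[A]={a}  FIRST[B]={a,b}
pass 2:
  A via A→B S b: +{b}
  FIRST[S]={a,b}  FIRST[A]={a,b}  FIRST[B]={a,b}
pass 3: (stable)
  FIRST[S]={a,b}  FIRST[A]={a,b}  FIRST[B]={a,b}

FOLLOW sets:
initialize: $ ∈ FOLLOW(S)
round 1:
  A→B S b: FOLLOW(B) ⊇ FIRST(S) = {a,b}; new: +{a,b}
  A→B S b: FOLLOW(S) ⊇ FIRST(b) = {b}; new: +{b}
  A→S A: FOLLOW(S) ⊇ FIRST(A) = {a,b}; new: +{a}
  S→a A: FOLLOW(A) ⊇ FOLLOW(S) ⊇ {$,a,b}; new: +{$,a,b}
  S→a B: FOLLOW(B) ⊇ FOLLOW(S) ⊇ {$,a,b}; new: +{$}
  FOLLOW(S)={$,a,b}  FOLLOW(A)={$,a,b}  FOLLOW(B)={$,a,b}
round 2: — fixpoint
  FOLLOW(S)={$,a,b}  FOLLOW(A)={$,a,b}  FOLLOW(B)={$,a,b}

FOLLOW(S) = ["$", "a", "b"]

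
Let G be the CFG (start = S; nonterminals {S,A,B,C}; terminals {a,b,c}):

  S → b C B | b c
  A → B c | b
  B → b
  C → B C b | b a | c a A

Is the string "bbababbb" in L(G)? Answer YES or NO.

Convert to CNF:
  S -> T1 T0 | T1 X5
  A -> B T0 | b
  B -> b
  C -> B X3 | T0 X4 | T1 T2
  T0 -> c
  T1 -> b
  T2 -> a
  X3 -> C T1
  X4 -> T2 A
  X5 -> C B

Fill CYK table bottom-up:
  cell(0,0) b: {A,B,T1}  orig:{A,B}
  cell(1,1) b: {A,B,T1}  orig:{A,B}
  cell(2,2) a: {T2}  orig:{}
  cell(3,3) b: {A,B,T1}  orig:{A,B}
  cell(4,4) a: {T2}  orig:{}
  cell(5,5) b: {A,B,T1}  orig:{A,B}
  cell(6,6) b: {A,B,T1}  orig:{A,B}
  cell(7,7) b: {A,B,T1}  orig:{A,B}
  cell(0,1) bb: ∅
  cell(1,2) ba: {C}
  cell(2,3) ab: {X4}  orig:{}
  cell(3,4) ba: {C}
  cell(4,5) ab: {X4}  orig:{}
  cell(5,6) bb: ∅
  cell(6,7) bb: ∅
  cell(0,2) bba: ∅
  cell(1,3) bab: {X3,X5}  orig:{}
  cell(2,4) aba: ∅
  cell(3,5) bab: {X3,X5}  orig:{}
  cell(4,6) abb: ∅
  cell(5,7) bbb: ∅
  cell(0,3) bbab: {C,S}
  cell(1,4) baba: ∅
  cell(2,5) abab: ∅
  cell(3,6) babb: ∅
  cell(4,7) abbb: ∅
  cell(0,4) bbaba: ∅
  cell(1,5) babab: ∅
  cell(2,6) ababb: ∅
  cell(3,7) babbb: ∅
  cell(0,5) bbabab: ∅
  cell(1,6) bababb: ∅
  cell(2,7) ababbb: ∅
  cell(0,6) bbababb: ∅
  cell(1,7) bababbb: ∅
  cell(0,7) bbababbb: ∅

S ∉ T[0,7] ⇒ NO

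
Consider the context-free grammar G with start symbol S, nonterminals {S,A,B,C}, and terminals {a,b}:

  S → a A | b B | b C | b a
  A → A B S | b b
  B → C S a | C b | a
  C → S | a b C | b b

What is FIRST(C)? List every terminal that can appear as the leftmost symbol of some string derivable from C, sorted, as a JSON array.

Compute FIRST by fixpoint:
pass 1:
  A via A→b b: +{b}
  B via B→a: +{a}
  C via C→a b C: +{a}
  C via C→b b: +{b}
  S via S→a A: +{a}
  S via S→b B: +{b}
  S: {a,b}  A: {b}  B: {a}  C: {a,b}
pass 2:
  B via B→C S a: +{b}
  S: {a,b}  A: {b}  B: {a,b}  C: {a,b}
pass 3: (no change)
  S: {a,b}  A: {b}  B: {a,b}  C: {a,b}

FIRST(C) = ["a", "b"]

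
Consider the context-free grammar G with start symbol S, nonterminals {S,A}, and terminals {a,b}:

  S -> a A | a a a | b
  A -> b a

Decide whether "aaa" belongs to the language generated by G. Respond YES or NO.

CNF form of G:
  S -> T1 A | T1 X2 | b
  A -> T0 T1
  T0 -> b
  T1 -> a
  X2 -> T1 T1

CYK table (by increasing span):
  [0..0]={T1}  "a"  orig:{}
  [1..1]={T1}  "a"  orig:{}
  [2..2]={T1}  "a"  orig:{}
  [0..1]={X2}  "aa"  orig:{}
  [1..2]={X2}  "aa"  orig:{}
  [0..2]={S}  "aaa"

S ∈ T[0,2] ⇒ YES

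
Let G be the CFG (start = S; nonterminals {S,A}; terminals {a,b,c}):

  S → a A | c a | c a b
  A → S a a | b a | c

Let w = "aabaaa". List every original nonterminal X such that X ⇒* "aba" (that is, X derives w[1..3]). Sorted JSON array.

Convert to CNF:
  S -> T0 A | T2 T0 | T2 X4
  A -> S X3 | T1 T0 | c
  T0 -> a
  T1 -> b
  T2 -> c
  X3 -> T0 T0
  X4 -> T0 T1

CYK fill (cells [i..j] with 1 ≤ i ≤ j ≤ 3 only):
  cell(1,1) a: {T0}  orig:{}
  cell(2,2) b: {T1}  orig:{}
  cell(3,3) a: {T0}  orig:{}
  cell(1,2) ab: {X4}  orig:{}
  cell(2,3) ba: {A}
  cell(1,3) aba: {S}

Original NTs in T[1,3] deriving "aba": ["S"]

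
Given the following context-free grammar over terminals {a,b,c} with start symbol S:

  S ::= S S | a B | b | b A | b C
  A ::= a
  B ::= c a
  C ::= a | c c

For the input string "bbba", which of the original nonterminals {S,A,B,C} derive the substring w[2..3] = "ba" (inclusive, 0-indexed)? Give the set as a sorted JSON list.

CNF form of G:
  S -> S S | T1 B | T2 A | T2 C | b
  A -> a
  B -> T0 T1
  C -> T0 T0 | a
  T0 -> c
  T1 -> a
  T2 -> b

Fill CYK table bottom-up, restricted to cells inside w[2..3]:
  cell(2,2) b: {S,T2}  orig:{S}
  cell(3,3) a: {A,C,T1}  orig:{A,C}
  cell(2,3) ba: {S}

Original NTs in T[2,3] deriving "ba": ["S"]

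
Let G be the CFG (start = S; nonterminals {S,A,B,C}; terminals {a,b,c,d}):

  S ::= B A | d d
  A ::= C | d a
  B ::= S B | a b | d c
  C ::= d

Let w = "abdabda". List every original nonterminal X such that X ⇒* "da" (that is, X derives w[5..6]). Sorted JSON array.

CNF form of G:
  S -> B A | T0 T0
  A -> T0 T1 | d
  B -> S B | T0 T3 | T1 T2
  C -> d
  T0 -> d
  T1 -> a
  T2 -> b
  T3 -> c

CYK fill, restricted to cells inside w[5..6]:
  T[5,5] 'd' = {A,C,T0}  orig:{A,C}
  T[6,6] 'a' = {T1}  orig:{}
  T[5,6] 'da' = {A}

Original NTs in T[5,6] deriving "da": ["A"]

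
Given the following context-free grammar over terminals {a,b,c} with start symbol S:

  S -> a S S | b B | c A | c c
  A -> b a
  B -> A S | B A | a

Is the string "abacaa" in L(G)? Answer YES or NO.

CNF form of G:
  S -> T0 B | T1 X3 | T2 A | T2 T2
  A -> T0 T1
  B -> A S | B A | a
  T0 -> b
  T1 -> a
  T2 -> c
  X3 -> S S

Fill CYK table bottom-up:
  T[0,0] 'a' = {B,T1}  orig:{B}
  T[1,1] 'b' = {T0}  orig:{}
  T[2,2] 'a' = {B,T1}  orig:{B}
  T[3,3] 'c' = {T2}  orig:{}
  T[4,4] 'a' = {B,T1}  orig:{B}
  T[5,5] 'a' = {B,T1}  orig:{B}
  T[0,1] 'ab' = ∅
  T[1,2] 'ba' = {A,S}
  T[2,3] 'ac' = ∅
  T[3,4] 'ca' = ∅
  T[4,5] 'aa' = ∅
  T[0,2] 'aba' = {B}
  T[1,3] 'bac' = ∅
  T[2,4] 'aca' = ∅
  T[3,5] 'caa' = ∅
  T[0,3] 'abac' = ∅
  T[1,4] 'baca' = ∅
  T[2,5] 'acaa' = ∅
  T[0,4] 'abaca' = ∅
  T[1,5] 'bacaa' = ∅
  T[0,5] 'abacaa' = ∅

S ∉ T[0,5] ⇒ NO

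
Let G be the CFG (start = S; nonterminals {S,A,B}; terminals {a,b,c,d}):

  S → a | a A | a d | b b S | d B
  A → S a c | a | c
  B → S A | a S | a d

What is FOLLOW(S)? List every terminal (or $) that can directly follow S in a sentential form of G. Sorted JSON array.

Compute FIRST by fixpoint:
round 1:
  A via A→a: +{a}
  A via A→c: +{c}
  B via B→a S: +{a}
  S via S→a: +{a}
  S via S→b b S: +{b}
  S via S→d B: +{d}
  FIRST(S)={a,b,d}  FIRST(A)={a,c}  FIRST(B)={a}
round 2:
  A via A→S a c: +{b,d}
  B via B→S A: +{b,d}
  FIRST(S)={a,b,d}  FIRST(A)={a,b,c,d}  FIRST(B)={a,b,d}
round 3: (stable)
  FIRST(S)={a,b,d}  FIRST(A)={a,b,c,d}  FIRST(B)={a,b,d}

FOLLOW sets:
FOLLOW(S) := {$}
pass 1:
  A→S a c: FOLLOW(S) ⊇ FIRST(a) = {a}; new: +{a}
  B→S A: FOLLOW(S) ⊇ FIRST(A) = {a,b,c,d}; new: +{b,c,d}
  S→a A: FOLLOW(A) ⊇ FOLLOW(S) ⊇ {$,a,b,c,d}; new: +{$,a,b,c,d}
  S→d B: FOLLOW(B) ⊇ FOLLOW(S) ⊇ {$,a,b,c,d}; new: +{$,a,b,c,d}
  S: {$,a,b,c,d}  A: {$,a,b,c,d}  B: {$,a,b,c,d}
pass 2: done
  S: {$,a,b,c,d}  A: {$,a,b,c,d}  B: {$,a,b,c,d}

FOLLOW(S) = ["$", "a", "b", "c", "d"]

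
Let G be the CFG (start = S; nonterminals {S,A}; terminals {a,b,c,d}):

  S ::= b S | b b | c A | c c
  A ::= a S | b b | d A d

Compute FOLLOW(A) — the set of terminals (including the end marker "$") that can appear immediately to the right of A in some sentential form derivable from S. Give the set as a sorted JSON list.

Compute FIRST by fixpoint:
iter 1:
  A via A→a S: +{a}
  A via A→b b: +{b}
  A via A→d A d: +{d}
  S via S→b S: +{b}
  S via S→c A: +{c}
  FIRST(S)={b,c}  FIRST(A)={a,b,d}
iter 2: (no change)
  FIRST(S)={b,c}  FIRST(A)={a,b,d}

FOLLOW sets:
seed FOLLOW(S) with $
[1]
  A→d A d: FOLLOW(A) ⊇ FIRST(d) = {d}; new: +{d}
  S→c A: FOLLOW(A) ⊇ FOLLOW(S) ⊇ {$}; new: +{$}
  FOLLOW(S)={$}  FOLLOW(A)={$,d}
[2]
  A→a S: FOLLOW(S) ⊇ FOLLOW(A) ⊇ {$,d}; new: +{d}
  FOLLOW(S)={$,d}  FOLLOW(A)={$,d}
[3] done
  FOLLOW(S)={$,d}  FOLLOW(A)={$,d}

FOLLOW(A) = ["$", "d"]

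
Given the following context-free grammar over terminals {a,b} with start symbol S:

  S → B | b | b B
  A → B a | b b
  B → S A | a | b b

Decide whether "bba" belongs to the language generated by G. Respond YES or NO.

Convert to CNF:
  S -> S A | T1 B | T1 T1 | a | b
  A -> B T0 | T1 T1
  B -> S A | T1 T1 | a
  T0 -> a
  T1 -> b

CYK table (by increasing span):
  cell(0,0) b: {S,T1}  orig:{S}
  cell(1,1) b: {S,T1}  orig:{S}
  cell(2,2) a: {B,S,T0}  orig:{B,S}
  cell(0,1) bb: {A,B,S}
  cell(1,2) ba: {S}
  cell(0,2) bba: {A}

S ∉ T[0,2] ⇒ NO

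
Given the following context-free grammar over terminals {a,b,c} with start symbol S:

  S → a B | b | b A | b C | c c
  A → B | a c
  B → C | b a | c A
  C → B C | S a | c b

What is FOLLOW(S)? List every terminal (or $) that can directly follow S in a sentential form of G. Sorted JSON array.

FIRST sets, iterate to fixpoint:
iter 1:
  A via A→a c: +{a}
  B via B→b a: +{b}
  B via B→c A: +{c}
  C via C→B C: +{b,c}
  S via S→a B: +{a}
  S via S→b: +{b}
  S via S→c c: +{c}
  FIRST(S)={a,b,c}  FIRST(A)={a}  FIRST(B)={b,c}  FIRST(C)={b,c}
iter 2:
  A via A→B: +{b,c}
  C via C→S a: +{a}
  FIRST(S)={a,b,c}  FIRST(A)={a,b,c}  FIRST(B)={b,c}  FIRST(C)={a,b,c}
iter 3:
  B via B→C: +{a}
  FIRST(S)={a,b,c}  FIRST(A)={a,b,c}  FIRST(B)={a,b,c}  FIRST(C)={a,b,c}
iter 4: (no change)
  FIRST(S)={a,b,c}  FIRST(A)={a,b,c}  FIRST(B)={a,b,c}  FIRST(C)={a,b,c}

FOLLOW sets:
FOLLOW(S) := {$}
round 1:
  C→B C: FOLLOW(B) ⊇ FIRST(C) = {a,b,c}; new: +{a,b,c}
  C→S a: FOLLOW(S) ⊇ FIRST(a) = {a}; new: +{a}
  S→a B: FOLLOW(B) ⊇ FOLLOW(S) ⊇ {$,a}; new: +{$}
  S→b A: FOLLOW(A) ⊇ FOLLOW(S) ⊇ {$,a}; new: +{$,a}
  S→b C: FOLLOW(C) ⊇ FOLLOW(S) ⊇ {$,a}; new: +{$,a}
  FOLLOW(S)={$,a}  FOLLOW(A)={$,a}  FOLLOW(B)={$,a,b,c}  FOLLOW(C)={$,a}
round 2:
  B→C: FOLLOW(C) ⊇ FOLLOW(B) ⊇ {$,a,b,c}; new: +{b,c}
  B→c A: FOLLOW(A) ⊇ FOLLOW(B) ⊇ {$,a,b,c}; new: +{b,c}
  FOLLOW(S)={$,a}  FOLLOW(A)={$,a,b,c}  FOLLOW(B)={$,a,b,c}  FOLLOW(C)={$,a,b,c}
round 3: (no change)
  FOLLOW(S)={$,a}  FOLLOW(A)={$,a,b,c}  FOLLOW(B)={$,a,b,c}  FOLLOW(C)={$,a,b,c}

FOLLOW(S) = ["$", "a"]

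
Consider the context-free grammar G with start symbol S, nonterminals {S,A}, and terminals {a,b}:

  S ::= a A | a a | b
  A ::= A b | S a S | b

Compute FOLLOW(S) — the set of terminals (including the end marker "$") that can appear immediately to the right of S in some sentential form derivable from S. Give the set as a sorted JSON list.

FIRST iteration:
pass 1:
  A via A→b: +{b}
  S via S→a A: +{a}
  S via S→b: +{b}
  S: {a,b}  A: {b}
pass 2:
  A via A→S a S: +{a}
  S: {a,b}  A: {a,b}
pass 3: done
  S: {a,b}  A: {a,b}

FOLLOW iteration:
FOLLOW(S) := {$}
iter 1:
  A→A b: FOLLOW(A) ⊇ FIRST(b) = {b}; new: +{b}
  A→S a S: FOLLOW(S) ⊇ FIRST(a) = {a}; new: +{a}
  A→S a S: FOLLOW(S) ⊇ FOLLOW(A) ⊇ {b}; new: +{b}
  S→a A: FOLLOW(A) ⊇ FOLLOW(S) ⊇ {$,a,b}; new: +{$,a}
  S: {$,a,b}  A: {$,a,b}
iter 2: done
  S: {$,a,b}  A: {$,a,b}

FOLLOW(S) = ["$", "a", "b"]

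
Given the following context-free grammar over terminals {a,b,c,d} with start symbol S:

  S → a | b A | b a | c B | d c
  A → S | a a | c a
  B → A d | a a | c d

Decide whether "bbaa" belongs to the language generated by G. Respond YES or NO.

Convert to CNF:
  S -> T1 A | T1 T0 | T2 B | T3 T2 | a
  A -> T0 T0 | T1 A | T1 T0 | T2 B | T2 T0 | T3 T2 | a
  B -> A T3 | T0 T0 | T2 T3
  T0 -> a
  T1 -> b
  T2 -> c
  T3 -> d

CYK fill:
  T[0,0] 'b' = {T1}  orig:{}
  T[1,1] 'b' = {T1}  orig:{}
  T[2,2] 'a' = {A,S,T0}  orig:{A,S}
  T[3,3] 'a' = {A,S,T0}  orig:{A,S}
  T[0,1] 'bb' = ∅
  T[1,2] 'ba' = {A,S}
  T[2,3] 'aa' = {A,B}
  T[0,2] 'bba' = {A,S}
  T[1,3] 'baa' = {A,S}
  T[0,3] 'bbaa' = {A,S}

S ∈ T[0,3] ⇒ YES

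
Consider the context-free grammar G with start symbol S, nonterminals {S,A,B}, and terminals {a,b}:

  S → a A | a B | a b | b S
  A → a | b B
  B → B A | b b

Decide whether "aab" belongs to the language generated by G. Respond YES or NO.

CNF form of G:
  S -> T0 S | T1 A | T1 B | T1 T0
  A -> T0 B | a
  B -> B A | T0 T0
  T0 -> b
  T1 -> a

CYK table (by increasing span):
  T[0,0] 'a' = {A,T1}  orig:{A}
  T[1,1] 'a' = {A,T1}  orig:{A}
  T[2,2] 'b' = {T0}  orig:{}
  T[0,1] 'aa' = {S}
  T[1,2] 'ab' = {S}
  T[0,2] 'aab' = ∅

S ∉ T[0,2] ⇒ NO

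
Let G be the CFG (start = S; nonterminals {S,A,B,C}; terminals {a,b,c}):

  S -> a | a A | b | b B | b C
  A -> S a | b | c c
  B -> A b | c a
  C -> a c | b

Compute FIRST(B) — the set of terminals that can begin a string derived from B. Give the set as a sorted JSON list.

FIRST sets, iterate to fixpoint:
[1]
  A via A→b: +{b}
  A via A→c c: +{c}
  B via B→A b: +{b,c}
  C via C→a c: +{a}
  C via C→b: +{b}
  S via S→a: +{a}
  S via S→b: +{b}
  FIRST[S]={a,b}  FIRST[A]={b,c}  FIRST[B]={b,c}  FIRST[C]={a,b}
[2]
  A via A→S a: +{a}
  B via B→A b: +{a}
  FIRST[S]={a,b}  FIRST[A]={a,b,c}  FIRST[B]={a,b,c}  FIRST[C]={a,b}
[3] (stable)
  FIRST[S]={a,b}  FIRST[A]={a,b,c}  FIRST[B]={a,b,c}  FIRST[C]={a,b}

FIRST(B) = ["a", "b", "c"]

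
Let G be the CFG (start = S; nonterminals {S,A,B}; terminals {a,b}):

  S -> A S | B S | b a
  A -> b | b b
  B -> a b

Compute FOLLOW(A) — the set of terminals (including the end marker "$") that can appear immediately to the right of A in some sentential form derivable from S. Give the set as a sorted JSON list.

FIRST iteration:
[1]
  A via A→b: +{b}
  B via B→a b: +{a}
  S via S→A S: +{b}
  S via S→B S: +{a}
  FIRST[S]={a,b}  FIRST[A]={b}  FIRST[B]={a}
[2] (no change)
  FIRST[S]={a,b}  FIRST[A]={b}  FIRST[B]={a}

FOLLOW sets:
FOLLOW(S) := {$}
round 1:
  S→A S: FOLLOW(A) ⊇ FIRST(S) = {a,b}; new: +{a,b}
  S→B S: FOLLOW(B) ⊇ FIRST(S) = {a,b}; new: +{a,b}
  FOLLOW[S]={$}  FOLLOW[A]={a,b}  FOLLOW[B]={a,b}
round 2: (stable)
  FOLLOW[S]={$}  FOLLOW[A]={a,b}  FOLLOW[B]={a,b}

FOLLOW(A) = ["a", "b"]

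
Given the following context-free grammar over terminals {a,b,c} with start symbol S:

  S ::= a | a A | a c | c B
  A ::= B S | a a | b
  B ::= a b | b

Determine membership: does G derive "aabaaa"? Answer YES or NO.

Convert to CNF:
  S -> T0 A | T0 T2 | T2 B | a
  A -> B S | T0 T0 | b
  B -> T0 T1 | b
  T0 -> a
  T1 -> b
  T2 -> c

CYK fill:
  T[0,0] 'a' = {S,T0}  orig:{S}
  T[1,1] 'a' = {S,T0}  orig:{S}
  T[2,2] 'b' = {A,B,T1}  orig:{A,B}
  T[3,3] 'a' = {S,T0}  orig:{S}
  T[4,4] 'a' = {S,T0}  orig:{S}
  T[5,5] 'a' = {S,T0}  orig:{S}
  T[0,1] 'aa' = {A}
  T[1,2] 'ab' = {B,S}
  T[2,3] 'ba' = {A}
  T[3,4] 'aa' = {A}
  T[4,5] 'aa' = {A}
  T[0,2] 'aab' = ∅
  T[1,3] 'aba' = {A,S}
  T[2,4] 'baa' = ∅
  T[3,5] 'aaa' = {S}
  T[0,3] 'aaba' = {S}
  T[1,4] 'abaa' = ∅
  T[2,5] 'baaa' = {A}
  T[0,4] 'aabaa' = ∅
  T[1,5] 'abaaa' = {A,S}
  T[0,5] 'aabaaa' = {S}

S ∈ T[0,5] ⇒ YES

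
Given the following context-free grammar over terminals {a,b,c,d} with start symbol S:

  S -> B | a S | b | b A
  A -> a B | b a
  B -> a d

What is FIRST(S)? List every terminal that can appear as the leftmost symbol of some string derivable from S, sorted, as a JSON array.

FIRST iteration:
pass 1:
  A via A→a B: +{a}
  A via A→b a: +{b}
  B via B→a d: +{a}
  S via S→B: +{a}
  S via S→b: +{b}
  FIRST(S)={a,b}  FIRST(A)={a,b}  FIRST(B)={a}
pass 2: done
  FIRST(S)={a,b}  FIRST(A)={a,b}  FIRST(B)={a}

FIRST(S) = ["a", "b"]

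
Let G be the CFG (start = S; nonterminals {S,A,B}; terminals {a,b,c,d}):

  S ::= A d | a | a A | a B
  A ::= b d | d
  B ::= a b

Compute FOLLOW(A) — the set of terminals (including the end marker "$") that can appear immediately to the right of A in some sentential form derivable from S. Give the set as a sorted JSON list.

Compute FIRST by fixpoint:
iter 1:
  A via A→b d: +{b}
  A via A→d: +{d}
  B via B→a b: +{a}
  S via S→A d: +{b,d}
  S via S→a: +{a}
  FIRST[S]={a,b,d}  FIRST[A]={b,d}  FIRST[B]={a}
iter 2: — fixpoint
  FIRST[S]={a,b,d}  FIRST[A]={b,d}  FIRST[B]={a}

FOLLOW iteration:
seed FOLLOW(S) with $
pass 1:
  S→A d: FOLLOW(A) ⊇ FIRST(d) = {d}; new: +{d}
  S→a A: FOLLOW(A) ⊇ FOLLOW(S) ⊇ {$}; new: +{$}
  S→a B: FOLLOW(B) ⊇ FOLLOW(S) ⊇ {$}; new: +{$}
  S: {$}  A: {$,d}  B: {$}
pass 2: done
  S: {$}  A: {$,d}  B: {$}

FOLLOW(A) = ["$", "d"]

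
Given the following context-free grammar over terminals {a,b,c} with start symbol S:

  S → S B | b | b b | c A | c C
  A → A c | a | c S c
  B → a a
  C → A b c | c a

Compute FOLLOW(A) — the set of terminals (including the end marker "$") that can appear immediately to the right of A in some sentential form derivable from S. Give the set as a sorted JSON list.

FIRST sets, iterate to fixpoint:
iter 1:
  A via A→a: +{a}
  A via A→c S c: +{c}
  B via B→a a: +{a}
  C via C→A b c: +{a,c}
  S via S→b: +{b}
  S via S→c A: +{c}
  S: {b,c}  A: {a,c}  B: {a}  C: {a,c}
iter 2: (no change)
  S: {b,c}  A: {a,c}  B: {a}  C: {a,c}

Compute FOLLOW by fixpoint:
FOLLOW(S) := {$}
round 1:
  A→A c: FOLLOW(A) ⊇ FIRST(c) = {c}; new: +{c}
  A→c S c: FOLLOW(S) ⊇ FIRST(c) = {c}; new: +{c}
  C→A b c: FOLLOW(A) ⊇ FIRST(b) = {b}; new: +{b}
  S→S B: FOLLOW(S) ⊇ FIRST(B) = {a}; new: +{a}
  S→S B: FOLLOW(B) ⊇ FOLLOW(S) ⊇ {$,a,c}; new: +{$,a,c}
  S→c A: FOLLOW(A) ⊇ FOLLOW(S) ⊇ {$,a,c}; new: +{$,a}
  S→c C: FOLLOW(C) ⊇ FOLLOW(S) ⊇ {$,a,c}; new: +{$,a,c}
  S: {$,a,c}  A: {$,a,b,c}  B: {$,a,c}  C: {$,a,c}
round 2: (stable)
  S: {$,a,c}  A: {$,a,b,c}  B: {$,a,c}  C: {$,a,c}

FOLLOW(A) = ["$", "a", "b", "c"]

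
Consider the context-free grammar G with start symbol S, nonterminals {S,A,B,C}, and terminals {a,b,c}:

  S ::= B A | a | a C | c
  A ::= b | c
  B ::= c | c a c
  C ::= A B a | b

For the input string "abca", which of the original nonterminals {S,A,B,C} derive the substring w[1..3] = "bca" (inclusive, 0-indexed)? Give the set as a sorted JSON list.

Convert to CNF:
  S -> B A | T1 C | a | c
  A -> b | c
  B -> T0 X2 | c
  C -> A X3 | b
  T0 -> c
  T1 -> a
  X2 -> T1 T0
  X3 -> B T1

Fill CYK table bottom-up — only the sub-triangle for w[1..3]:
  T[1,1] 'b' = {A,C}
  T[2,2] 'c' = {A,B,S,T0}  orig:{A,B,S}
  T[3,3] 'a' = {S,T1}  orig:{S}
  T[1,2] 'bc' = ∅
  T[2,3] 'ca' = {X3}  orig:{}
  T[1,3] 'bca' = {C}

Original NTs in T[1,3] deriving "bca": ["C"]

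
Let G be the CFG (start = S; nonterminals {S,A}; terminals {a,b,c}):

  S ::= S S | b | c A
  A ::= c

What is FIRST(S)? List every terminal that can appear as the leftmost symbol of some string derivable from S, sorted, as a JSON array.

Compute FIRST by fixpoint:
iter 1:
  A via A→c: +{c}
  S via S→b: +{b}
  S via S→c A: +{c}
  S: {b,c}  A: {c}
iter 2: done
  S: {b,c}  A: {c}

FIRST(S) = ["b", "c"]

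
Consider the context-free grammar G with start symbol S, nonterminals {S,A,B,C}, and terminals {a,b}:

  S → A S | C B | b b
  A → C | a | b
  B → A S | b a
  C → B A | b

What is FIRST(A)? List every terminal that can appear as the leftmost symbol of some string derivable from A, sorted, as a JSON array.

FIRST iteration:
round 1:
  A via A→a: +{a}
  A via A→b: +{b}
  B via B→A S: +{a,b}
  C via C→B A: +{a,b}
  S via S→A S: +{a,b}
  FIRST[S]={a,b}  FIRST[A]={a,b}  FIRST[B]={a,b}  FIRST[C]={a,b}
round 2: done
  FIRST[S]={a,b}  FIRST[A]={a,b}  FIRST[B]={a,b}  FIRST[C]={a,b}

FIRST(A) = ["a", "b"]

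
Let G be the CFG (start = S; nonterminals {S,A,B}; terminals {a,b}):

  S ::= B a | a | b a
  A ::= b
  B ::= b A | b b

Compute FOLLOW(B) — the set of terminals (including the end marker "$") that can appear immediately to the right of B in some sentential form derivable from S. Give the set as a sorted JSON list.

Compute FIRST by fixpoint:
pass 1:
  A via A→b: +{b}
  B via B→b A: +{b}
  S via S→B a: +{b}
  S via S→a: +{a}
  S: {a,b}  A: {b}  B: {b}
pass 2: done
  S: {a,b}  A: {b}  B: {b}

Compute FOLLOW by fixpoint:
initialize: $ ∈ FOLLOW(S)
round 1:
  S→B a: FOLLOW(B) ⊇ FIRST(a) = {a}; new: +{a}
  FOLLOW(S)={$}  FOLLOW(A)={}  FOLLOW(B)={a}
round 2:
  B→b A: FOLLOW(A) ⊇ FOLLOW(B) ⊇ {a}; new: +{a}
  FOLLOW(S)={$}  FOLLOW(A)={a}  FOLLOW(B)={a}
round 3: — fixpoint
  FOLLOW(S)={$}  FOLLOW(A)={a}  FOLLOW(B)={a}

FOLLOW(B) = ["a"]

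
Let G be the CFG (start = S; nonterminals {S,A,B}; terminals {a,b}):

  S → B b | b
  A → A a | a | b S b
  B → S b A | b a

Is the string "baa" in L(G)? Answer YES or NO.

Convert to CNF:
  S -> B T1 | b
  A -> A T0 | T1 X2 | a
  B -> S X3 | T1 T0
  T0 -> a
  T1 -> b
  X2 -> S T1
  X3 -> T1 A

CYK fill:
  [0..0]={S,T1}  "b"  orig:{S}
  [1..1]={A,T0}  "a"  orig:{A}
  [2..2]={A,T0}  "a"  orig:{A}
  [0..1]={B,X3}  "ba"  orig:{B}
  [1..2]={A}  "aa"
  [0..2]={X3}  "baa"  orig:{}

S ∉ T[0,2] ⇒ NO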